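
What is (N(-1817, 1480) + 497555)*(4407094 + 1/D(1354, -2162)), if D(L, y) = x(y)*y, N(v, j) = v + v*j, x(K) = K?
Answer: -22592063105923364207/2337122 ≈ -9.6666e+12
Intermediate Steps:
N(v, j) = v + j*v
D(L, y) = y**2 (D(L, y) = y*y = y**2)
(N(-1817, 1480) + 497555)*(4407094 + 1/D(1354, -2162)) = (-1817*(1 + 1480) + 497555)*(4407094 + 1/((-2162)**2)) = (-1817*1481 + 497555)*(4407094 + 1/4674244) = (-2690977 + 497555)*(4407094 + 1/4674244) = -2193422*20599832686937/4674244 = -22592063105923364207/2337122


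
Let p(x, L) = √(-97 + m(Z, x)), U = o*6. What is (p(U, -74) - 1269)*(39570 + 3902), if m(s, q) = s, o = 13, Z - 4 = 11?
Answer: -55165968 + 43472*I*√82 ≈ -5.5166e+7 + 3.9366e+5*I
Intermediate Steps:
Z = 15 (Z = 4 + 11 = 15)
U = 78 (U = 13*6 = 78)
p(x, L) = I*√82 (p(x, L) = √(-97 + 15) = √(-82) = I*√82)
(p(U, -74) - 1269)*(39570 + 3902) = (I*√82 - 1269)*(39570 + 3902) = (-1269 + I*√82)*43472 = -55165968 + 43472*I*√82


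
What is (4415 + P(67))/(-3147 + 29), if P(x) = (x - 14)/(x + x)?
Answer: -591663/417812 ≈ -1.4161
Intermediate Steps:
P(x) = (-14 + x)/(2*x) (P(x) = (-14 + x)/((2*x)) = (-14 + x)*(1/(2*x)) = (-14 + x)/(2*x))
(4415 + P(67))/(-3147 + 29) = (4415 + (½)*(-14 + 67)/67)/(-3147 + 29) = (4415 + (½)*(1/67)*53)/(-3118) = (4415 + 53/134)*(-1/3118) = (591663/134)*(-1/3118) = -591663/417812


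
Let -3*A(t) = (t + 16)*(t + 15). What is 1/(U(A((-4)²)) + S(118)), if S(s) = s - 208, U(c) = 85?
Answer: -⅕ ≈ -0.20000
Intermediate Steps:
A(t) = -(15 + t)*(16 + t)/3 (A(t) = -(t + 16)*(t + 15)/3 = -(16 + t)*(15 + t)/3 = -(15 + t)*(16 + t)/3)
S(s) = -208 + s
1/(U(A((-4)²)) + S(118)) = 1/(85 + (-208 + 118)) = 1/(85 - 90) = 1/(-5) = -⅕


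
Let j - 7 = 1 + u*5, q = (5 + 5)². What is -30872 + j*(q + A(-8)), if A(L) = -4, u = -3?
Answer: -31544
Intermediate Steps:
q = 100 (q = 10² = 100)
j = -7 (j = 7 + (1 - 3*5) = 7 + (1 - 15) = 7 - 14 = -7)
-30872 + j*(q + A(-8)) = -30872 - 7*(100 - 4) = -30872 - 7*96 = -30872 - 672 = -31544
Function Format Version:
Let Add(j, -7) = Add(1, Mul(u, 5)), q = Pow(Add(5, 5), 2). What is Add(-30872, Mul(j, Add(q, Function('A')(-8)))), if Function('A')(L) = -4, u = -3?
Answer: -31544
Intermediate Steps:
q = 100 (q = Pow(10, 2) = 100)
j = -7 (j = Add(7, Add(1, Mul(-3, 5))) = Add(7, Add(1, -15)) = Add(7, -14) = -7)
Add(-30872, Mul(j, Add(q, Function('A')(-8)))) = Add(-30872, Mul(-7, Add(100, -4))) = Add(-30872, Mul(-7, 96)) = Add(-30872, -672) = -31544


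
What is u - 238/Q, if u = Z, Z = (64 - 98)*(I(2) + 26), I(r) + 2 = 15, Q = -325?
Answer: -430712/325 ≈ -1325.3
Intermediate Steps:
I(r) = 13 (I(r) = -2 + 15 = 13)
Z = -1326 (Z = (64 - 98)*(13 + 26) = -34*39 = -1326)
u = -1326
u - 238/Q = -1326 - 238/(-325) = -1326 - 238*(-1/325) = -1326 + 238/325 = -430712/325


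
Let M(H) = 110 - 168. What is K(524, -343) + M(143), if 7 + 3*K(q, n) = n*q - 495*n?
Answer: -3376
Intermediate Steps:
M(H) = -58
K(q, n) = -7/3 - 165*n + n*q/3 (K(q, n) = -7/3 + (n*q - 495*n)/3 = -7/3 + (-495*n + n*q)/3 = -7/3 + (-165*n + n*q/3) = -7/3 - 165*n + n*q/3)
K(524, -343) + M(143) = (-7/3 - 165*(-343) + (1/3)*(-343)*524) - 58 = (-7/3 + 56595 - 179732/3) - 58 = -3318 - 58 = -3376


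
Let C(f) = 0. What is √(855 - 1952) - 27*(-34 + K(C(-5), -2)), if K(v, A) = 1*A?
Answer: 972 + I*√1097 ≈ 972.0 + 33.121*I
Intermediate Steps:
K(v, A) = A
√(855 - 1952) - 27*(-34 + K(C(-5), -2)) = √(855 - 1952) - 27*(-34 - 2) = √(-1097) - 27*(-36) = I*√1097 - 1*(-972) = I*√1097 + 972 = 972 + I*√1097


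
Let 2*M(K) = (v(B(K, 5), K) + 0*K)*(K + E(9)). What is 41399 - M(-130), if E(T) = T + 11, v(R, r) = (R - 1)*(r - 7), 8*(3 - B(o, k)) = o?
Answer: -384459/4 ≈ -96115.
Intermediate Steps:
B(o, k) = 3 - o/8
v(R, r) = (-1 + R)*(-7 + r)
E(T) = 11 + T
M(K) = (20 + K)*(-14 - K/8 + K*(3 - K/8))/2 (M(K) = (((7 - K - 7*(3 - K/8) + (3 - K/8)*K) + 0*K)*(K + (11 + 9)))/2 = (((7 - K + (-21 + 7*K/8) + K*(3 - K/8)) + 0)*(K + 20))/2 = (((-14 - K/8 + K*(3 - K/8)) + 0)*(20 + K))/2 = ((-14 - K/8 + K*(3 - K/8))*(20 + K))/2 = ((20 + K)*(-14 - K/8 + K*(3 - K/8)))/2 = (20 + K)*(-14 - K/8 + K*(3 - K/8))/2)
41399 - M(-130) = 41399 - (-1)*(20 - 130)*(112 - 130 - 130*(-24 - 130))/16 = 41399 - (-1)*(-110)*(112 - 130 - 130*(-154))/16 = 41399 - (-1)*(-110)*(112 - 130 + 20020)/16 = 41399 - (-1)*(-110)*20002/16 = 41399 - 1*550055/4 = 41399 - 550055/4 = -384459/4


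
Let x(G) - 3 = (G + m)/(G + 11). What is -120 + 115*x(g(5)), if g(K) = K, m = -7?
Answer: 1685/8 ≈ 210.63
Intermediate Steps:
x(G) = 3 + (-7 + G)/(11 + G) (x(G) = 3 + (G - 7)/(G + 11) = 3 + (-7 + G)/(11 + G))
-120 + 115*x(g(5)) = -120 + 115*(2*(13 + 2*5)/(11 + 5)) = -120 + 115*(2*(13 + 10)/16) = -120 + 115*(2*(1/16)*23) = -120 + 115*(23/8) = -120 + 2645/8 = 1685/8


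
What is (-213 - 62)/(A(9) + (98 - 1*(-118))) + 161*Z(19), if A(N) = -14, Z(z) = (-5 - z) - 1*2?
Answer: -845847/202 ≈ -4187.4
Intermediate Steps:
Z(z) = -7 - z (Z(z) = (-5 - z) - 2 = -7 - z)
(-213 - 62)/(A(9) + (98 - 1*(-118))) + 161*Z(19) = (-213 - 62)/(-14 + (98 - 1*(-118))) + 161*(-7 - 1*19) = -275/(-14 + (98 + 118)) + 161*(-7 - 19) = -275/(-14 + 216) + 161*(-26) = -275/202 - 4186 = -845847/202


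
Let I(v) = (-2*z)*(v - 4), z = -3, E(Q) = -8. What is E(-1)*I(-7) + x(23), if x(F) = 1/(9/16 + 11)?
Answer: 97696/185 ≈ 528.09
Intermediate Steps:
x(F) = 16/185 (x(F) = 1/(9*(1/16) + 11) = 1/(9/16 + 11) = 1/(185/16) = 16/185)
I(v) = -24 + 6*v (I(v) = (-2*(-3))*(v - 4) = 6*(-4 + v) = -24 + 6*v)
E(-1)*I(-7) + x(23) = -8*(-24 + 6*(-7)) + 16/185 = -8*(-24 - 42) + 16/185 = -8*(-66) + 16/185 = 528 + 16/185 = 97696/185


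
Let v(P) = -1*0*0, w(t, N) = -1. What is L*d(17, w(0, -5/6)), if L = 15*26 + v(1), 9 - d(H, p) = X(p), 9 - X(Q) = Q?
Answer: -390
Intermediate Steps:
X(Q) = 9 - Q
v(P) = 0 (v(P) = 0*0 = 0)
d(H, p) = p (d(H, p) = 9 - (9 - p) = 9 + (-9 + p) = p)
L = 390 (L = 15*26 + 0 = 390 + 0 = 390)
L*d(17, w(0, -5/6)) = 390*(-1) = -390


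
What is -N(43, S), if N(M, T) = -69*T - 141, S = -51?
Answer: -3378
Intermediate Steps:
N(M, T) = -141 - 69*T
-N(43, S) = -(-141 - 69*(-51)) = -(-141 + 3519) = -1*3378 = -3378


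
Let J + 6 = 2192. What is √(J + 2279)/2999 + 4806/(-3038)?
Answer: -2403/1519 + √4465/2999 ≈ -1.5597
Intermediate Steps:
J = 2186 (J = -6 + 2192 = 2186)
√(J + 2279)/2999 + 4806/(-3038) = √(2186 + 2279)/2999 + 4806/(-3038) = √4465*(1/2999) + 4806*(-1/3038) = √4465/2999 - 2403/1519 = -2403/1519 + √4465/2999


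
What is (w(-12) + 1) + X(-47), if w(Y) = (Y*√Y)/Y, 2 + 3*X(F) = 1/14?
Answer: 5/14 + 2*I*√3 ≈ 0.35714 + 3.4641*I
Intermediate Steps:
X(F) = -9/14 (X(F) = -⅔ + (⅓)/14 = -⅔ + (⅓)*(1/14) = -⅔ + 1/42 = -9/14)
w(Y) = √Y (w(Y) = Y^(3/2)/Y = √Y)
(w(-12) + 1) + X(-47) = (√(-12) + 1) - 9/14 = (2*I*√3 + 1) - 9/14 = (1 + 2*I*√3) - 9/14 = 5/14 + 2*I*√3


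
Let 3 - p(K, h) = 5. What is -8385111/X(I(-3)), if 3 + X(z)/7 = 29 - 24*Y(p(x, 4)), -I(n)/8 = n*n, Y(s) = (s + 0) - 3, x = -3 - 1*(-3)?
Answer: -1197873/146 ≈ -8204.6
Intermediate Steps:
x = 0 (x = -3 + 3 = 0)
p(K, h) = -2 (p(K, h) = 3 - 1*5 = 3 - 5 = -2)
Y(s) = -3 + s (Y(s) = s - 3 = -3 + s)
I(n) = -8*n**2 (I(n) = -8*n*n = -8*n**2)
X(z) = 1022 (X(z) = -21 + 7*(29 - 24*(-3 - 2)) = -21 + 7*(29 - 24*(-5)) = -21 + 7*(29 + 120) = -21 + 7*149 = -21 + 1043 = 1022)
-8385111/X(I(-3)) = -8385111/1022 = -8385111*1/1022 = -1197873/146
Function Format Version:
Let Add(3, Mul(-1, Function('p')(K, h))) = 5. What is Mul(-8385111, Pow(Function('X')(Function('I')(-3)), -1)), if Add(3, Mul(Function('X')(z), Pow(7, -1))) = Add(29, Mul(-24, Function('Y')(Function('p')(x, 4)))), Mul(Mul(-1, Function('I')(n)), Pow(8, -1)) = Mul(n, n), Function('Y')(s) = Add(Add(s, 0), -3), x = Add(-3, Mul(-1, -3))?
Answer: Rational(-1197873, 146) ≈ -8204.6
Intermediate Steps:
x = 0 (x = Add(-3, 3) = 0)
Function('p')(K, h) = -2 (Function('p')(K, h) = Add(3, Mul(-1, 5)) = Add(3, -5) = -2)
Function('Y')(s) = Add(-3, s) (Function('Y')(s) = Add(s, -3) = Add(-3, s))
Function('I')(n) = Mul(-8, Pow(n, 2)) (Function('I')(n) = Mul(-8, Mul(n, n)) = Mul(-8, Pow(n, 2)))
Function('X')(z) = 1022 (Function('X')(z) = Add(-21, Mul(7, Add(29, Mul(-24, Add(-3, -2))))) = Add(-21, Mul(7, Add(29, Mul(-24, -5)))) = Add(-21, Mul(7, Add(29, 120))) = Add(-21, Mul(7, 149)) = Add(-21, 1043) = 1022)
Mul(-8385111, Pow(Function('X')(Function('I')(-3)), -1)) = Mul(-8385111, Pow(1022, -1)) = Mul(-8385111, Rational(1, 1022)) = Rational(-1197873, 146)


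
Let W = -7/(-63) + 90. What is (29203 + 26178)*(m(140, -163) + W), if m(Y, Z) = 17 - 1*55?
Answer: 25973689/9 ≈ 2.8860e+6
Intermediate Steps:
m(Y, Z) = -38 (m(Y, Z) = 17 - 55 = -38)
W = 811/9 (W = -7*(-1/63) + 90 = 1/9 + 90 = 811/9 ≈ 90.111)
(29203 + 26178)*(m(140, -163) + W) = (29203 + 26178)*(-38 + 811/9) = 55381*(469/9) = 25973689/9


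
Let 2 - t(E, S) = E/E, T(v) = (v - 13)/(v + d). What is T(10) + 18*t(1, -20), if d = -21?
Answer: 201/11 ≈ 18.273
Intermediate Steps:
T(v) = (-13 + v)/(-21 + v) (T(v) = (v - 13)/(v - 21) = (-13 + v)/(-21 + v))
t(E, S) = 1 (t(E, S) = 2 - E/E = 2 - 1*1 = 2 - 1 = 1)
T(10) + 18*t(1, -20) = (-13 + 10)/(-21 + 10) + 18*1 = -3/(-11) + 18 = -1/11*(-3) + 18 = 3/11 + 18 = 201/11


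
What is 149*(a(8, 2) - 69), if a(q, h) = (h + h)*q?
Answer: -5513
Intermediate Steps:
a(q, h) = 2*h*q (a(q, h) = (2*h)*q = 2*h*q)
149*(a(8, 2) - 69) = 149*(2*2*8 - 69) = 149*(32 - 69) = 149*(-37) = -5513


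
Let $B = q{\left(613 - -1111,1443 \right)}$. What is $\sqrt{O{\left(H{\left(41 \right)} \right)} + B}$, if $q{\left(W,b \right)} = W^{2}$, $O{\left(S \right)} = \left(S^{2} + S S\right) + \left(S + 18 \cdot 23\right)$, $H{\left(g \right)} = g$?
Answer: $\sqrt{2975993} \approx 1725.1$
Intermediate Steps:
$O{\left(S \right)} = 414 + S + 2 S^{2}$ ($O{\left(S \right)} = \left(S^{2} + S^{2}\right) + \left(S + 414\right) = 2 S^{2} + \left(414 + S\right) = 414 + S + 2 S^{2}$)
$B = 2972176$ ($B = \left(613 - -1111\right)^{2} = \left(613 + 1111\right)^{2} = 1724^{2} = 2972176$)
$\sqrt{O{\left(H{\left(41 \right)} \right)} + B} = \sqrt{\left(414 + 41 + 2 \cdot 41^{2}\right) + 2972176} = \sqrt{\left(414 + 41 + 2 \cdot 1681\right) + 2972176} = \sqrt{\left(414 + 41 + 3362\right) + 2972176} = \sqrt{3817 + 2972176} = \sqrt{2975993}$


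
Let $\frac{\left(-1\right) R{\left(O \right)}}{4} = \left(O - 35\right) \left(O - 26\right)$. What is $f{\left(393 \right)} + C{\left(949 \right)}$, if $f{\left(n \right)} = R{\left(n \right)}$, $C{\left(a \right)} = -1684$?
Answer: $-527228$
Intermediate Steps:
$R{\left(O \right)} = - 4 \left(-35 + O\right) \left(-26 + O\right)$ ($R{\left(O \right)} = - 4 \left(O - 35\right) \left(O - 26\right) = - 4 \left(-35 + O\right) \left(-26 + O\right)$)
$f{\left(n \right)} = -3640 - 4 n^{2} + 244 n$
$f{\left(393 \right)} + C{\left(949 \right)} = \left(-3640 - 4 \cdot 393^{2} + 244 \cdot 393\right) - 1684 = \left(-3640 - 617796 + 95892\right) - 1684 = -525544 - 1684 = -527228$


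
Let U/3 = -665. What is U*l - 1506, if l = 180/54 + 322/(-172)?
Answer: -380221/86 ≈ -4421.2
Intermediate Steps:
U = -1995 (U = 3*(-665) = -1995)
l = 377/258 (l = 180*(1/54) + 322*(-1/172) = 10/3 - 161/86 = 377/258 ≈ 1.4612)
U*l - 1506 = -1995*377/258 - 1506 = -250705/86 - 1506 = -380221/86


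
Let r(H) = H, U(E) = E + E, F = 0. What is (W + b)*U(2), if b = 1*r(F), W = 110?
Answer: 440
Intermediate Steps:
U(E) = 2*E
b = 0 (b = 1*0 = 0)
(W + b)*U(2) = (110 + 0)*(2*2) = 110*4 = 440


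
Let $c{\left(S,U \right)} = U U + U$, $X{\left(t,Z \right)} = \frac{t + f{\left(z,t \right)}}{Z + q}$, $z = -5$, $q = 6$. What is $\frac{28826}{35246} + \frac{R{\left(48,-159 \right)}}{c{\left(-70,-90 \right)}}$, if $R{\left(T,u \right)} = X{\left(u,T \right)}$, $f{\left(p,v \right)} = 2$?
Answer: $\frac{6231432209}{7622652420} \approx 0.81749$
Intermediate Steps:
$X{\left(t,Z \right)} = \frac{2 + t}{6 + Z}$ ($X{\left(t,Z \right)} = \frac{t + 2}{Z + 6} = \frac{2 + t}{6 + Z}$)
$R{\left(T,u \right)} = \frac{2 + u}{6 + T}$
$c{\left(S,U \right)} = U + U^{2}$ ($c{\left(S,U \right)} = U^{2} + U = U + U^{2}$)
$\frac{28826}{35246} + \frac{R{\left(48,-159 \right)}}{c{\left(-70,-90 \right)}} = \frac{28826}{35246} + \frac{\frac{1}{6 + 48} \left(2 - 159\right)}{\left(-90\right) \left(1 - 90\right)} = 28826 \cdot \frac{1}{35246} + \frac{\frac{1}{54} \left(-157\right)}{\left(-90\right) \left(-89\right)} = \frac{14413}{17623} + \frac{\frac{1}{54} \left(-157\right)}{8010} = \frac{14413}{17623} - \frac{157}{432540} = \frac{6231432209}{7622652420}$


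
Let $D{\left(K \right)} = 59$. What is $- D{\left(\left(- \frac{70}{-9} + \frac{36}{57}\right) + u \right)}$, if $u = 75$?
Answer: $-59$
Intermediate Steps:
$- D{\left(\left(- \frac{70}{-9} + \frac{36}{57}\right) + u \right)} = \left(-1\right) 59 = -59$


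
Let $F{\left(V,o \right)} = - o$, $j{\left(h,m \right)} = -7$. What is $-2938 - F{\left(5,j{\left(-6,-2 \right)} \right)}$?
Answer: $-2945$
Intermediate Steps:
$-2938 - F{\left(5,j{\left(-6,-2 \right)} \right)} = -2938 - \left(-1\right) \left(-7\right) = -2938 - 7 = -2945$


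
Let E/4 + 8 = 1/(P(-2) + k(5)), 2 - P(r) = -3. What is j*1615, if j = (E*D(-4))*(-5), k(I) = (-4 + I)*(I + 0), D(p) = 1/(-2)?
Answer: -127585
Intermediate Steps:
D(p) = -½
P(r) = 5 (P(r) = 2 - 1*(-3) = 2 + 3 = 5)
k(I) = I*(-4 + I) (k(I) = (-4 + I)*I = I*(-4 + I))
E = -158/5 (E = -32 + 4/(5 + 5*(-4 + 5)) = -32 + 4/(5 + 5*1) = -32 + 4/(5 + 5) = -32 + 4/10 = -32 + 4*(⅒) = -32 + ⅖ = -158/5 ≈ -31.600)
j = -79 (j = -158/5*(-½)*(-5) = (79/5)*(-5) = -79)
j*1615 = -79*1615 = -127585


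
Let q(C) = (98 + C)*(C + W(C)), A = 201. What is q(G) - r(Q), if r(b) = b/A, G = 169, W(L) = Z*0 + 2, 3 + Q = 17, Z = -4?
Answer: 9177043/201 ≈ 45657.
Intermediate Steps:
Q = 14 (Q = -3 + 17 = 14)
W(L) = 2 (W(L) = -4*0 + 2 = 0 + 2 = 2)
q(C) = (2 + C)*(98 + C) (q(C) = (98 + C)*(C + 2) = (98 + C)*(2 + C) = (2 + C)*(98 + C))
r(b) = b/201
q(G) - r(Q) = (196 + 169**2 + 100*169) - 14/201 = (196 + 28561 + 16900) - 1*14/201 = 45657 - 14/201 = 9177043/201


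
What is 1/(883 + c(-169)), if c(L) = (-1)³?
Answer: 1/882 ≈ 0.0011338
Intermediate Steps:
c(L) = -1
1/(883 + c(-169)) = 1/(883 - 1) = 1/882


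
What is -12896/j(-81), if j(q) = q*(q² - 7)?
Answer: 6448/265437 ≈ 0.024292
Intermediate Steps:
j(q) = q*(-7 + q²)
-12896/j(-81) = -12896*(-1/(81*(-7 + (-81)²))) = -12896*(-1/(81*(-7 + 6561))) = -12896/((-81*6554)) = -12896/(-530874) = -12896*(-1/530874) = 6448/265437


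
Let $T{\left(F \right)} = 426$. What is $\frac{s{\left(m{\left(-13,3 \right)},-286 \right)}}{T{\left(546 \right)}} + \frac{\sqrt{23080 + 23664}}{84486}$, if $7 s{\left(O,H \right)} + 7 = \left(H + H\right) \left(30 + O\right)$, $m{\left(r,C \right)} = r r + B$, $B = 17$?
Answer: $- \frac{123559}{2982} + \frac{\sqrt{11686}}{42243} \approx -41.432$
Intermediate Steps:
$m{\left(r,C \right)} = 17 + r^{2}$ ($m{\left(r,C \right)} = r r + 17 = r^{2} + 17 = 17 + r^{2}$)
$s{\left(O,H \right)} = -1 + \frac{2 H \left(30 + O\right)}{7}$ ($s{\left(O,H \right)} = -1 + \frac{\left(H + H\right) \left(30 + O\right)}{7} = -1 + \frac{2 H \left(30 + O\right)}{7}$)
$\frac{s{\left(m{\left(-13,3 \right)},-286 \right)}}{T{\left(546 \right)}} + \frac{\sqrt{23080 + 23664}}{84486} = \frac{-1 + \frac{60}{7} \left(-286\right) + \frac{2}{7} \left(-286\right) \left(17 + \left(-13\right)^{2}\right)}{426} + \frac{\sqrt{23080 + 23664}}{84486} = \left(-1 - \frac{17160}{7} + \frac{2}{7} \left(-286\right) \left(17 + 169\right)\right) \frac{1}{426} + \sqrt{46744} \cdot \frac{1}{84486} = \left(-1 - \frac{17160}{7} + \frac{2}{7} \left(-286\right) 186\right) \frac{1}{426} + 2 \sqrt{11686} \cdot \frac{1}{84486} = \left(-1 - \frac{17160}{7} - \frac{106392}{7}\right) \frac{1}{426} + \frac{\sqrt{11686}}{42243} = \left(- \frac{123559}{7}\right) \frac{1}{426} + \frac{\sqrt{11686}}{42243} = - \frac{123559}{2982} + \frac{\sqrt{11686}}{42243}$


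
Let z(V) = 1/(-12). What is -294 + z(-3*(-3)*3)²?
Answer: -42335/144 ≈ -293.99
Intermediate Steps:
z(V) = -1/12
-294 + z(-3*(-3)*3)² = -294 + (-1/12)² = -294 + 1/144 = -42335/144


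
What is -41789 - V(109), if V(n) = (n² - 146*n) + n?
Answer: -37865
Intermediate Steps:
V(n) = n² - 145*n
-41789 - V(109) = -41789 - 109*(-145 + 109) = -41789 - 109*(-36) = -41789 - 1*(-3924) = -41789 + 3924 = -37865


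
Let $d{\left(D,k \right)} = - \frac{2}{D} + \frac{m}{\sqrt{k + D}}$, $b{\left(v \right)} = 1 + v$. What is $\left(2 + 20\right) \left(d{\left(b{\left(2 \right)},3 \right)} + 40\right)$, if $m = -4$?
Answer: $\frac{2596}{3} - \frac{44 \sqrt{6}}{3} \approx 829.41$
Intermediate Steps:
$d{\left(D,k \right)} = - \frac{4}{\sqrt{D + k}} - \frac{2}{D}$ ($d{\left(D,k \right)} = - \frac{2}{D} - \frac{4}{\sqrt{k + D}} = - \frac{2}{D} - \frac{4}{\sqrt{D + k}} = - \frac{4}{\sqrt{D + k}} - \frac{2}{D}$)
$\left(2 + 20\right) \left(d{\left(b{\left(2 \right)},3 \right)} + 40\right) = \left(2 + 20\right) \left(\left(- \frac{4}{\sqrt{\left(1 + 2\right) + 3}} - \frac{2}{1 + 2}\right) + 40\right) = 22 \left(\left(- \frac{4}{\sqrt{3 + 3}} - \frac{2}{3}\right) + 40\right) = 22 \left(\left(- \frac{4}{\sqrt{6}} - \frac{2}{3}\right) + 40\right) = 22 \left(\left(- 4 \frac{\sqrt{6}}{6} - \frac{2}{3}\right) + 40\right) = 22 \left(\left(- \frac{2 \sqrt{6}}{3} - \frac{2}{3}\right) + 40\right) = 22 \left(\left(- \frac{2}{3} - \frac{2 \sqrt{6}}{3}\right) + 40\right) = 22 \left(\frac{118}{3} - \frac{2 \sqrt{6}}{3}\right) = \frac{2596}{3} - \frac{44 \sqrt{6}}{3}$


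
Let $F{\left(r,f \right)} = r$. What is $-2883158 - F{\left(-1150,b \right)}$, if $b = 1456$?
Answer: $-2882008$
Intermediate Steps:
$-2883158 - F{\left(-1150,b \right)} = -2883158 - -1150 = -2883158 + 1150 = -2882008$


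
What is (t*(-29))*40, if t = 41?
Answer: -47560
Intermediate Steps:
(t*(-29))*40 = (41*(-29))*40 = -1189*40 = -47560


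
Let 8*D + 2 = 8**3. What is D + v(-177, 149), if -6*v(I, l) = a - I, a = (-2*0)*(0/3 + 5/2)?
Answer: 137/4 ≈ 34.250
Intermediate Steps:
D = 255/4 (D = -1/4 + (1/8)*8**3 = -1/4 + (1/8)*512 = -1/4 + 64 = 255/4 ≈ 63.750)
a = 0 (a = 0*(0*(1/3) + 5*(1/2)) = 0*(0 + 5/2) = 0*(5/2) = 0)
v(I, l) = I/6 (v(I, l) = -(0 - I)/6 = -(-1)*I/6 = I/6)
D + v(-177, 149) = 255/4 + (1/6)*(-177) = 255/4 - 59/2 = 137/4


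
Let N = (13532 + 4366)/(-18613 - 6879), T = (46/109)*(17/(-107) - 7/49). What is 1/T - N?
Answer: -473781191/66253708 ≈ -7.1510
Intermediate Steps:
T = -10396/81641 (T = (46*(1/109))*(17*(-1/107) - 7*1/49) = 46*(-17/107 - 1/7)/109 = (46/109)*(-226/749) = -10396/81641 ≈ -0.12734)
N = -8949/12746 (N = 17898/(-25492) = 17898*(-1/25492) = -8949/12746 ≈ -0.70210)
1/T - N = 1/(-10396/81641) - 1*(-8949/12746) = -81641/10396 + 8949/12746 = -473781191/66253708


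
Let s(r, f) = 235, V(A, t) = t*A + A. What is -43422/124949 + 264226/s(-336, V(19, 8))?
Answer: 33004570304/29363015 ≈ 1124.0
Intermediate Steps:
V(A, t) = A + A*t (V(A, t) = A*t + A = A + A*t)
-43422/124949 + 264226/s(-336, V(19, 8)) = -43422/124949 + 264226/235 = 33004570304/29363015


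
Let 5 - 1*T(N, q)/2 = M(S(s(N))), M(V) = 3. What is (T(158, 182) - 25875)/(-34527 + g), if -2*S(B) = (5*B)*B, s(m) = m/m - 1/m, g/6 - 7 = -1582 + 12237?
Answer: -25871/29445 ≈ -0.87862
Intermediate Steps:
g = 63972 (g = 42 + 6*(-1582 + 12237) = 42 + 6*10655 = 42 + 63930 = 63972)
s(m) = 1 - 1/m
S(B) = -5*B²/2 (S(B) = -5*B*B/2 = -5*B²/2)
T(N, q) = 4 (T(N, q) = 10 - 2*3 = 10 - 6 = 4)
(T(158, 182) - 25875)/(-34527 + g) = (4 - 25875)/(-34527 + 63972) = -25871/29445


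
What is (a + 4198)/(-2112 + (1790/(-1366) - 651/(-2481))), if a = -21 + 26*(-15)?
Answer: -2139052867/1193536146 ≈ -1.7922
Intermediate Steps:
a = -411 (a = -21 - 390 = -411)
(a + 4198)/(-2112 + (1790/(-1366) - 651/(-2481))) = (-411 + 4198)/(-2112 + (1790/(-1366) - 651/(-2481))) = 3787/(-2112 + (1790*(-1/1366) - 651*(-1/2481))) = 3787/(-2112 + (-895/683 + 217/827)) = 3787/(-2112 - 591954/564841) = 3787/(-1193536146/564841) = 3787*(-564841/1193536146) = -2139052867/1193536146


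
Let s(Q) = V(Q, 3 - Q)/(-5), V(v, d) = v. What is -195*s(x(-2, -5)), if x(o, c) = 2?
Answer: 78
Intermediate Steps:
s(Q) = -Q/5 (s(Q) = Q/(-5) = Q*(-⅕) = -Q/5)
-195*s(x(-2, -5)) = -(-39)*2 = -195*(-⅖) = 78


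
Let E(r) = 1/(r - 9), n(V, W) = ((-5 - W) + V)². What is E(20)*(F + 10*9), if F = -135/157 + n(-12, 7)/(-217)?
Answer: 2946483/374759 ≈ 7.8623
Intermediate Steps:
n(V, W) = (-5 + V - W)²
E(r) = 1/(-9 + r)
F = -119727/34069 (F = -135/157 + (5 + 7 - 1*(-12))²/(-217) = -135*1/157 + (5 + 7 + 12)²*(-1/217) = -135/157 + 24²*(-1/217) = -135/157 + 576*(-1/217) = -135/157 - 576/217 = -119727/34069 ≈ -3.5143)
E(20)*(F + 10*9) = (-119727/34069 + 10*9)/(-9 + 20) = (-119727/34069 + 90)/11 = (1/11)*(2946483/34069) = 2946483/374759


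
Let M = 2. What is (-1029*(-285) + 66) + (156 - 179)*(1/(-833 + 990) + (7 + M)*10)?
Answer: 45727954/157 ≈ 2.9126e+5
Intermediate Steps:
(-1029*(-285) + 66) + (156 - 179)*(1/(-833 + 990) + (7 + M)*10) = (-1029*(-285) + 66) + (156 - 179)*(1/(-833 + 990) + (7 + 2)*10) = (293265 + 66) - 23*(1/157 + 9*10) = 293331 - 23*(1/157 + 90) = 293331 - 23*14131/157 = 293331 - 325013/157 = 45727954/157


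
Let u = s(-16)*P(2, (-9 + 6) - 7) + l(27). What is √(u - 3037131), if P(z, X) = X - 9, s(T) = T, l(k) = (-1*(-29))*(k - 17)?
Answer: 3*I*√337393 ≈ 1742.6*I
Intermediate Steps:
l(k) = -493 + 29*k (l(k) = 29*(-17 + k) = -493 + 29*k)
P(z, X) = -9 + X
u = 594 (u = -16*(-9 + ((-9 + 6) - 7)) + (-493 + 29*27) = -16*(-9 + (-3 - 7)) + (-493 + 783) = -16*(-9 - 10) + 290 = -16*(-19) + 290 = 304 + 290 = 594)
√(u - 3037131) = √(594 - 3037131) = √(-3036537) = 3*I*√337393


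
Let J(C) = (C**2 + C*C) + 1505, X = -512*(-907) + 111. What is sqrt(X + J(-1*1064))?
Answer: 4*sqrt(170637) ≈ 1652.3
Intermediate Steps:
X = 464495 (X = 464384 + 111 = 464495)
J(C) = 1505 + 2*C**2 (J(C) = (C**2 + C**2) + 1505 = 2*C**2 + 1505 = 1505 + 2*C**2)
sqrt(X + J(-1*1064)) = sqrt(464495 + (1505 + 2*(-1*1064)**2)) = sqrt(464495 + (1505 + 2*(-1064)**2)) = sqrt(464495 + (1505 + 2*1132096)) = sqrt(464495 + (1505 + 2264192)) = sqrt(464495 + 2265697) = sqrt(2730192) = 4*sqrt(170637)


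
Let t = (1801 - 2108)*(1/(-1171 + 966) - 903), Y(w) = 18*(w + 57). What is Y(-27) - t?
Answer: -56719912/205 ≈ -2.7668e+5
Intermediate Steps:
Y(w) = 1026 + 18*w (Y(w) = 18*(57 + w) = 1026 + 18*w)
t = 56830612/205 (t = -307*(1/(-205) - 903) = -307*(-1/205 - 903) = -307*(-185116/205) = 56830612/205 ≈ 2.7722e+5)
Y(-27) - t = (1026 + 18*(-27)) - 1*56830612/205 = (1026 - 486) - 56830612/205 = 540 - 56830612/205 = -56719912/205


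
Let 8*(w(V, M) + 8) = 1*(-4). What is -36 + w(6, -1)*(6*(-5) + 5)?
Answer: 353/2 ≈ 176.50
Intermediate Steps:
w(V, M) = -17/2 (w(V, M) = -8 + (1*(-4))/8 = -8 + (1/8)*(-4) = -8 - 1/2 = -17/2)
-36 + w(6, -1)*(6*(-5) + 5) = -36 - 17*(6*(-5) + 5)/2 = -36 - 17*(-30 + 5)/2 = -36 - 17/2*(-25) = -36 + 425/2 = 353/2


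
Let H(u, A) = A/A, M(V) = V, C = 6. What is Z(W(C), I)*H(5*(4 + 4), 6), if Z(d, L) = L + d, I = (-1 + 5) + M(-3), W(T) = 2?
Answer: 3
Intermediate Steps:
H(u, A) = 1
I = 1 (I = (-1 + 5) - 3 = 4 - 3 = 1)
Z(W(C), I)*H(5*(4 + 4), 6) = (1 + 2)*1 = 3*1 = 3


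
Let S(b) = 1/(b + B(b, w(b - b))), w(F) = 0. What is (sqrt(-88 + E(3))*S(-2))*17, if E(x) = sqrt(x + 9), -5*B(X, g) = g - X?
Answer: -85*I*sqrt(88 - 2*sqrt(3))/12 ≈ -65.127*I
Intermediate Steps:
B(X, g) = -g/5 + X/5 (B(X, g) = -(g - X)/5 = -g/5 + X/5)
E(x) = sqrt(9 + x)
S(b) = 5/(6*b) (S(b) = 1/(b + (-1/5*0 + b/5)) = 1/(b + (0 + b/5)) = 1/(b + b/5) = 1/(6*b/5) = 5/(6*b))
(sqrt(-88 + E(3))*S(-2))*17 = (sqrt(-88 + sqrt(9 + 3))*((5/6)/(-2)))*17 = (sqrt(-88 + sqrt(12))*((5/6)*(-1/2)))*17 = (sqrt(-88 + 2*sqrt(3))*(-5/12))*17 = -5*sqrt(-88 + 2*sqrt(3))/12*17 = -85*sqrt(-88 + 2*sqrt(3))/12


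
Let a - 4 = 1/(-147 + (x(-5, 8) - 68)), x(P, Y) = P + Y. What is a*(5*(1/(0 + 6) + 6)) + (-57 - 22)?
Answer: 56207/1272 ≈ 44.188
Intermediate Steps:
a = 847/212 (a = 4 + 1/(-147 + ((-5 + 8) - 68)) = 4 + 1/(-147 + (3 - 68)) = 4 + 1/(-147 - 65) = 4 + 1/(-212) = 4 - 1/212 = 847/212 ≈ 3.9953)
a*(5*(1/(0 + 6) + 6)) + (-57 - 22) = 847*(5*(1/(0 + 6) + 6))/212 + (-57 - 22) = 847*(5*(1/6 + 6))/212 - 79 = 847*(5*(⅙ + 6))/212 - 79 = 847*(5*(37/6))/212 - 79 = (847/212)*(185/6) - 79 = 156695/1272 - 79 = 56207/1272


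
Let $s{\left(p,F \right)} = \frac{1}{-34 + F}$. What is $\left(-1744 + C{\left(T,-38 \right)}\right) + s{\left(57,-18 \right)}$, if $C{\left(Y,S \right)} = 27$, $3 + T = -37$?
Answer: $- \frac{89285}{52} \approx -1717.0$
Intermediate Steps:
$T = -40$ ($T = -3 - 37 = -40$)
$\left(-1744 + C{\left(T,-38 \right)}\right) + s{\left(57,-18 \right)} = \left(-1744 + 27\right) + \frac{1}{-34 - 18} = -1717 + \frac{1}{-52} = -1717 - \frac{1}{52} = - \frac{89285}{52}$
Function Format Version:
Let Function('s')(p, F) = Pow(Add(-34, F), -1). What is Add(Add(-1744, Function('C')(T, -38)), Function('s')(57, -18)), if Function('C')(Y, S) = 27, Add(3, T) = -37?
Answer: Rational(-89285, 52) ≈ -1717.0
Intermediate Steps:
T = -40 (T = Add(-3, -37) = -40)
Add(Add(-1744, Function('C')(T, -38)), Function('s')(57, -18)) = Add(Add(-1744, 27), Pow(Add(-34, -18), -1)) = Add(-1717, Pow(-52, -1)) = Add(-1717, Rational(-1, 52)) = Rational(-89285, 52)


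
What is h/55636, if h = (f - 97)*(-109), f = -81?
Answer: 9701/27818 ≈ 0.34873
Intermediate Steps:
h = 19402 (h = (-81 - 97)*(-109) = -178*(-109) = 19402)
h/55636 = 19402/55636 = 19402*(1/55636) = 9701/27818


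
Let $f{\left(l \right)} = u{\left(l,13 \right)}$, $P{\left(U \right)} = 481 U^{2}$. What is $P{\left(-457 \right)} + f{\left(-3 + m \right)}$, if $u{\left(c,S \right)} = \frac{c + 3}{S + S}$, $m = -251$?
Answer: $\frac{2611865343}{26} \approx 1.0046 \cdot 10^{8}$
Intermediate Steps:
$u{\left(c,S \right)} = \frac{3 + c}{2 S}$
$f{\left(l \right)} = \frac{3}{26} + \frac{l}{26}$ ($f{\left(l \right)} = \frac{3 + l}{2 \cdot 13} = \frac{1}{2} \cdot \frac{1}{13} \left(3 + l\right) = \frac{3}{26} + \frac{l}{26}$)
$P{\left(-457 \right)} + f{\left(-3 + m \right)} = 481 \left(-457\right)^{2} + \left(\frac{3}{26} + \frac{-3 - 251}{26}\right) = 481 \cdot 208849 + \left(\frac{3}{26} + \frac{1}{26} \left(-254\right)\right) = 100456369 + \left(\frac{3}{26} - \frac{127}{13}\right) = 100456369 - \frac{251}{26} = \frac{2611865343}{26}$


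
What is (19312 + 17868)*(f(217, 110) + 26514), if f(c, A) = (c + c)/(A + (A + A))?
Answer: 2957518252/3 ≈ 9.8584e+8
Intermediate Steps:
f(c, A) = 2*c/(3*A) (f(c, A) = (2*c)/(A + 2*A) = (2*c)/((3*A)) = (2*c)*(1/(3*A)) = 2*c/(3*A))
(19312 + 17868)*(f(217, 110) + 26514) = (19312 + 17868)*((2/3)*217/110 + 26514) = 37180*((2/3)*217*(1/110) + 26514) = 37180*(217/165 + 26514) = 37180*(4375027/165) = 2957518252/3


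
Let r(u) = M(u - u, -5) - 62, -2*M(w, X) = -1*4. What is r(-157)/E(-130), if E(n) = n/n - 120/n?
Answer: -156/5 ≈ -31.200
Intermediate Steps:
E(n) = 1 - 120/n
M(w, X) = 2 (M(w, X) = -(-1)*4/2 = -1/2*(-4) = 2)
r(u) = -60 (r(u) = 2 - 62 = -60)
r(-157)/E(-130) = -60*(-130/(-120 - 130)) = -60/((-1/130*(-250))) = -60/25/13 = -60*13/25 = -156/5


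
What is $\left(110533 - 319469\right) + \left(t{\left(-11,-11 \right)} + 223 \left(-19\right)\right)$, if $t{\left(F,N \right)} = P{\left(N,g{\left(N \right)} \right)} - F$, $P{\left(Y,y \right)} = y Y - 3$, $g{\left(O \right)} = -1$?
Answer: $-213154$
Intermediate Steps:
$P{\left(Y,y \right)} = -3 + Y y$ ($P{\left(Y,y \right)} = Y y - 3 = -3 + Y y$)
$t{\left(F,N \right)} = -3 - F - N$ ($t{\left(F,N \right)} = \left(-3 + N \left(-1\right)\right) - F = \left(-3 - N\right) - F = -3 - F - N$)
$\left(110533 - 319469\right) + \left(t{\left(-11,-11 \right)} + 223 \left(-19\right)\right) = \left(110533 - 319469\right) + \left(\left(-3 - -11 - -11\right) + 223 \left(-19\right)\right) = -208936 + \left(\left(-3 + 11 + 11\right) - 4237\right) = -208936 + \left(19 - 4237\right) = -208936 - 4218 = -213154$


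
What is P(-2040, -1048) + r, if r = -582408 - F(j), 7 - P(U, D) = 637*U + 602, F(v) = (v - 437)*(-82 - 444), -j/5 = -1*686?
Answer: 2290795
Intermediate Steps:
j = 3430 (j = -(-5)*686 = -5*(-686) = 3430)
F(v) = 229862 - 526*v (F(v) = (-437 + v)*(-526) = 229862 - 526*v)
P(U, D) = -595 - 637*U (P(U, D) = 7 - (637*U + 602) = 7 - (602 + 637*U) = 7 + (-602 - 637*U) = -595 - 637*U)
r = 991910 (r = -582408 - (229862 - 526*3430) = -582408 - (229862 - 1804180) = -582408 - 1*(-1574318) = -582408 + 1574318 = 991910)
P(-2040, -1048) + r = (-595 - 637*(-2040)) + 991910 = (-595 + 1299480) + 991910 = 1298885 + 991910 = 2290795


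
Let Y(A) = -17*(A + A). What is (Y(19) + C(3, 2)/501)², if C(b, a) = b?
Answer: 11638310161/27889 ≈ 4.1731e+5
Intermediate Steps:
Y(A) = -34*A
(Y(19) + C(3, 2)/501)² = (-34*19 + 3/501)² = (-646 + 3*(1/501))² = (-646 + 1/167)² = (-107881/167)² = 11638310161/27889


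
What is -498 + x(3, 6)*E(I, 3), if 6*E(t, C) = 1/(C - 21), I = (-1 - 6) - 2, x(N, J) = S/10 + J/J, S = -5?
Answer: -107569/216 ≈ -498.00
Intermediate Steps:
x(N, J) = ½ (x(N, J) = -5/10 + J/J = -5*⅒ + 1 = -½ + 1 = ½)
I = -9 (I = -7 - 2 = -9)
E(t, C) = 1/(6*(-21 + C)) (E(t, C) = 1/(6*(C - 21)) = 1/(6*(-21 + C)))
-498 + x(3, 6)*E(I, 3) = -498 + (1/(6*(-21 + 3)))/2 = -498 + ((⅙)/(-18))/2 = -498 + ((⅙)*(-1/18))/2 = -498 + (½)*(-1/108) = -498 - 1/216 = -107569/216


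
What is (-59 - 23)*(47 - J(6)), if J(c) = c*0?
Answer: -3854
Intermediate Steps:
J(c) = 0
(-59 - 23)*(47 - J(6)) = (-59 - 23)*(47 - 1*0) = -82*(47 + 0) = -82*47 = -3854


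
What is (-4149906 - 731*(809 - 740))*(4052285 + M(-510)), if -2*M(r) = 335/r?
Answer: -1157427756413805/68 ≈ -1.7021e+13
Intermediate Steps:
M(r) = -335/(2*r)
(-4149906 - 731*(809 - 740))*(4052285 + M(-510)) = (-4149906 - 731*(809 - 740))*(4052285 - 335/2/(-510)) = (-4149906 - 731*69)*(4052285 - 335/2*(-1/510)) = (-4149906 - 50439)*(4052285 + 67/204) = -4200345*826666207/204 = -1157427756413805/68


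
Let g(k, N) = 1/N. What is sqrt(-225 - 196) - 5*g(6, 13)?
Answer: -5/13 + I*sqrt(421) ≈ -0.38462 + 20.518*I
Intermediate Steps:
sqrt(-225 - 196) - 5*g(6, 13) = sqrt(-225 - 196) - 5/13 = sqrt(-421) - 5*1/13 = I*sqrt(421) - 5/13 = -5/13 + I*sqrt(421)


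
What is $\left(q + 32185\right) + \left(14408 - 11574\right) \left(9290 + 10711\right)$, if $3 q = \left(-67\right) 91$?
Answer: $\frac{170138960}{3} \approx 5.6713 \cdot 10^{7}$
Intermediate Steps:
$q = - \frac{6097}{3}$ ($q = \frac{\left(-67\right) 91}{3} = \frac{1}{3} \left(-6097\right) = - \frac{6097}{3} \approx -2032.3$)
$\left(q + 32185\right) + \left(14408 - 11574\right) \left(9290 + 10711\right) = \left(- \frac{6097}{3} + 32185\right) + \left(14408 - 11574\right) \left(9290 + 10711\right) = \frac{90458}{3} + 2834 \cdot 20001 = \frac{90458}{3} + 56682834 = \frac{170138960}{3}$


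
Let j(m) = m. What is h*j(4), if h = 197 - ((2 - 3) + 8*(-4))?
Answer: 920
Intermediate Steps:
h = 230 (h = 197 - (-1 - 32) = 197 - 1*(-33) = 197 + 33 = 230)
h*j(4) = 230*4 = 920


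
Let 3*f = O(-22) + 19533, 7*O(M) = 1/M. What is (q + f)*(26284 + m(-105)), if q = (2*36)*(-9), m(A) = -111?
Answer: 10127847995/66 ≈ 1.5345e+8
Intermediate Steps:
O(M) = 1/(7*M)
q = -648 (q = 72*(-9) = -648)
f = 3008081/462 (f = ((1/7)/(-22) + 19533)/3 = ((1/7)*(-1/22) + 19533)/3 = (-1/154 + 19533)/3 = (1/3)*(3008081/154) = 3008081/462 ≈ 6511.0)
(q + f)*(26284 + m(-105)) = (-648 + 3008081/462)*(26284 - 111) = (2708705/462)*26173 = 10127847995/66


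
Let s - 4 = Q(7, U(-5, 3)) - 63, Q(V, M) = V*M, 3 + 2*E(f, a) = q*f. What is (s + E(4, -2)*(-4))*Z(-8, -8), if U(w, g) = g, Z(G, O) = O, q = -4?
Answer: 0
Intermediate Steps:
E(f, a) = -3/2 - 2*f (E(f, a) = -3/2 + (-4*f)/2 = -3/2 - 2*f)
Q(V, M) = M*V
s = -38 (s = 4 + (3*7 - 63) = 4 + (21 - 63) = 4 - 42 = -38)
(s + E(4, -2)*(-4))*Z(-8, -8) = (-38 + (-3/2 - 2*4)*(-4))*(-8) = (-38 + (-3/2 - 8)*(-4))*(-8) = (-38 - 19/2*(-4))*(-8) = (-38 + 38)*(-8) = 0*(-8) = 0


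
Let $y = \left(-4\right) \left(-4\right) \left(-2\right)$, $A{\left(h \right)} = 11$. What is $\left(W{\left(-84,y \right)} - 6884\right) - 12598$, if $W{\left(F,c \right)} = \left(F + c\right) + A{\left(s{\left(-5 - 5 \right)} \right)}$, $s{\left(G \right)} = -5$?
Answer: $-19587$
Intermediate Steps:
$y = -32$ ($y = 16 \left(-2\right) = -32$)
$W{\left(F,c \right)} = 11 + F + c$ ($W{\left(F,c \right)} = \left(F + c\right) + 11 = 11 + F + c$)
$\left(W{\left(-84,y \right)} - 6884\right) - 12598 = \left(\left(11 - 84 - 32\right) - 6884\right) - 12598 = \left(-105 - 6884\right) - 12598 = -6989 - 12598 = -19587$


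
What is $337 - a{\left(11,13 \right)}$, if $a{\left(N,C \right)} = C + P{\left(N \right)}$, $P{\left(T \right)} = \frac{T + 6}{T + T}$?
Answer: $\frac{7111}{22} \approx 323.23$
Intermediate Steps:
$P{\left(T \right)} = \frac{6 + T}{2 T}$
$a{\left(N,C \right)} = C + \frac{6 + N}{2 N}$
$337 - a{\left(11,13 \right)} = 337 - \left(\frac{1}{2} + 13 + \frac{3}{11}\right) = 337 - \frac{303}{22} = \frac{7111}{22}$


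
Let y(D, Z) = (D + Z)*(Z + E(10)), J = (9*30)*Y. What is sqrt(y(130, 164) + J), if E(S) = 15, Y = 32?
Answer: sqrt(61266) ≈ 247.52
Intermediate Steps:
J = 8640 (J = (9*30)*32 = 270*32 = 8640)
y(D, Z) = (15 + Z)*(D + Z) (y(D, Z) = (D + Z)*(Z + 15) = (D + Z)*(15 + Z) = (15 + Z)*(D + Z))
sqrt(y(130, 164) + J) = sqrt((164**2 + 15*130 + 15*164 + 130*164) + 8640) = sqrt((26896 + 1950 + 2460 + 21320) + 8640) = sqrt(52626 + 8640) = sqrt(61266)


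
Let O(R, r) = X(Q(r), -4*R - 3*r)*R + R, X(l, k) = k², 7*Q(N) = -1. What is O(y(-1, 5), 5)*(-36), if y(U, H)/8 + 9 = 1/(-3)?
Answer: 648892160/3 ≈ 2.1630e+8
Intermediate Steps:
Q(N) = -⅐ (Q(N) = (⅐)*(-1) = -⅐)
y(U, H) = -224/3 (y(U, H) = -72 + 8/(-3) = -72 + 8*(-⅓) = -72 - 8/3 = -224/3)
O(R, r) = R + R*(-4*R - 3*r)² (O(R, r) = (-4*R - 3*r)²*R + R = R*(-4*R - 3*r)² + R = R + R*(-4*R - 3*r)²)
O(y(-1, 5), 5)*(-36) = -224*(1 + (3*5 + 4*(-224/3))²)/3*(-36) = -224*(1 + (15 - 896/3)²)/3*(-36) = -224*(1 + (-851/3)²)/3*(-36) = -224*(1 + 724201/9)/3*(-36) = -224/3*724210/9*(-36) = -162223040/27*(-36) = 648892160/3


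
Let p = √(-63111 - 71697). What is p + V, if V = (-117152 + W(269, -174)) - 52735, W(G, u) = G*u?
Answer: -216693 + 2*I*√33702 ≈ -2.1669e+5 + 367.16*I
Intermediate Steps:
p = 2*I*√33702 (p = √(-134808) = 2*I*√33702 ≈ 367.16*I)
V = -216693 (V = (-117152 + 269*(-174)) - 52735 = (-117152 - 46806) - 52735 = -163958 - 52735 = -216693)
p + V = 2*I*√33702 - 216693 = -216693 + 2*I*√33702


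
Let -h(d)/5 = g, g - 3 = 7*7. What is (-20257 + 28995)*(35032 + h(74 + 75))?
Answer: 303837736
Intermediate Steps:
g = 52 (g = 3 + 7*7 = 3 + 49 = 52)
h(d) = -260 (h(d) = -5*52 = -260)
(-20257 + 28995)*(35032 + h(74 + 75)) = (-20257 + 28995)*(35032 - 260) = 8738*34772 = 303837736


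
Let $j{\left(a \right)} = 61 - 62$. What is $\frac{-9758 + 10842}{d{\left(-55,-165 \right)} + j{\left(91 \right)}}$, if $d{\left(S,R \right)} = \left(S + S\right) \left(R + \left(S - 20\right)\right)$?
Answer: $\frac{1084}{26399} \approx 0.041062$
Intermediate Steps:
$d{\left(S,R \right)} = 2 S \left(-20 + R + S\right)$ ($d{\left(S,R \right)} = 2 S \left(R + \left(-20 + S\right)\right) = 2 S \left(-20 + R + S\right)$)
$j{\left(a \right)} = -1$
$\frac{-9758 + 10842}{d{\left(-55,-165 \right)} + j{\left(91 \right)}} = \frac{-9758 + 10842}{2 \left(-55\right) \left(-20 - 165 - 55\right) - 1} = \frac{1084}{2 \left(-55\right) \left(-240\right) - 1} = \frac{1084}{26400 - 1} = \frac{1084}{26399}$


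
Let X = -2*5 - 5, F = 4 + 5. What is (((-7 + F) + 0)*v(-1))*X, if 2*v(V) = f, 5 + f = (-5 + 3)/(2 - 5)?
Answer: 65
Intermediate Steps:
F = 9
X = -15 (X = -10 - 5 = -15)
f = -13/3 (f = -5 + (-5 + 3)/(2 - 5) = -5 - 2/(-3) = -5 - 2*(-⅓) = -5 + ⅔ = -13/3 ≈ -4.3333)
v(V) = -13/6 (v(V) = (½)*(-13/3) = -13/6)
(((-7 + F) + 0)*v(-1))*X = (((-7 + 9) + 0)*(-13/6))*(-15) = ((2 + 0)*(-13/6))*(-15) = (2*(-13/6))*(-15) = -13/3*(-15) = 65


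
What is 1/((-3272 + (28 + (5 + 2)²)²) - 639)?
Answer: 1/2018 ≈ 0.00049554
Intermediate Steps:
1/((-3272 + (28 + (5 + 2)²)²) - 639) = 1/((-3272 + (28 + 7²)²) - 639) = 1/((-3272 + (28 + 49)²) - 639) = 1/((-3272 + 77²) - 639) = 1/((-3272 + 5929) - 639) = 1/(2657 - 639) = 1/2018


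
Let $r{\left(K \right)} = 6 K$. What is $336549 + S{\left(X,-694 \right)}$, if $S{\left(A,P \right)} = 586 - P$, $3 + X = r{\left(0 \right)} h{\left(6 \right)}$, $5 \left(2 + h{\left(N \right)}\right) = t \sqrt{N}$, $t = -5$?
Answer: $337829$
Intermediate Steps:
$h{\left(N \right)} = -2 - \sqrt{N}$ ($h{\left(N \right)} = -2 + \frac{\left(-5\right) \sqrt{N}}{5} = -2 - \sqrt{N}$)
$X = -3$ ($X = -3 + 6 \cdot 0 \left(-2 - \sqrt{6}\right) = -3 + 0 \left(-2 - \sqrt{6}\right) = -3 + 0 = -3$)
$336549 + S{\left(X,-694 \right)} = 336549 + \left(586 - -694\right) = 336549 + \left(586 + 694\right) = 336549 + 1280 = 337829$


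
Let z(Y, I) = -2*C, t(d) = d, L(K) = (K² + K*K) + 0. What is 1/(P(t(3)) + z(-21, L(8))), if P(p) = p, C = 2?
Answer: -1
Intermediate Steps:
L(K) = 2*K² (L(K) = (K² + K²) + 0 = 2*K² + 0 = 2*K²)
z(Y, I) = -4 (z(Y, I) = -2*2 = -4)
1/(P(t(3)) + z(-21, L(8))) = 1/(3 - 4) = 1/(-1) = -1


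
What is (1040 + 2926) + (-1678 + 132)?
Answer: 2420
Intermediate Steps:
(1040 + 2926) + (-1678 + 132) = 3966 - 1546 = 2420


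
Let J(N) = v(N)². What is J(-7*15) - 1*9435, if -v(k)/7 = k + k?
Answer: 2151465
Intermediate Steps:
v(k) = -14*k (v(k) = -7*(k + k) = -14*k)
J(N) = 196*N² (J(N) = (-14*N)² = 196*N²)
J(-7*15) - 1*9435 = 196*(-7*15)² - 1*9435 = 196*(-105)² - 9435 = 196*11025 - 9435 = 2160900 - 9435 = 2151465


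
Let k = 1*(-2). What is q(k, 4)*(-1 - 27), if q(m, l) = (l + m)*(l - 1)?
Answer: -168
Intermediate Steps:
k = -2
q(m, l) = (-1 + l)*(l + m) (q(m, l) = (l + m)*(-1 + l) = (-1 + l)*(l + m))
q(k, 4)*(-1 - 27) = (4² - 1*4 - 1*(-2) + 4*(-2))*(-1 - 27) = (16 - 4 + 2 - 8)*(-28) = 6*(-28) = -168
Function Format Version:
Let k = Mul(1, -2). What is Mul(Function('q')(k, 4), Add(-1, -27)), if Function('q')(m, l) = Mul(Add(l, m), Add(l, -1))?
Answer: -168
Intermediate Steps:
k = -2
Function('q')(m, l) = Mul(Add(-1, l), Add(l, m)) (Function('q')(m, l) = Mul(Add(l, m), Add(-1, l)) = Mul(Add(-1, l), Add(l, m)))
Mul(Function('q')(k, 4), Add(-1, -27)) = Mul(Add(Pow(4, 2), Mul(-1, 4), Mul(-1, -2), Mul(4, -2)), Add(-1, -27)) = Mul(Add(16, -4, 2, -8), -28) = Mul(6, -28) = -168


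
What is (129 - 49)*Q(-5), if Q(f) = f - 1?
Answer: -480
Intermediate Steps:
Q(f) = -1 + f
(129 - 49)*Q(-5) = (129 - 49)*(-1 - 5) = 80*(-6) = -480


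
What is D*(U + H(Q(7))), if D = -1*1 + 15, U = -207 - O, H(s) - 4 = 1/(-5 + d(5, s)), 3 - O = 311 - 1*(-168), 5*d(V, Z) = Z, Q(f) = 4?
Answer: 11456/3 ≈ 3818.7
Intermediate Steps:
d(V, Z) = Z/5
O = -476 (O = 3 - (311 - 1*(-168)) = 3 - (311 + 168) = 3 - 1*479 = 3 - 479 = -476)
H(s) = 4 + 1/(-5 + s/5)
U = 269 (U = -207 - 1*(-476) = -207 + 476 = 269)
D = 14 (D = -1 + 15 = 14)
D*(U + H(Q(7))) = 14*(269 + (-95 + 4*4)/(-25 + 4)) = 14*(269 + (-95 + 16)/(-21)) = 14*(269 - 1/21*(-79)) = 14*(269 + 79/21) = 14*(5728/21) = 11456/3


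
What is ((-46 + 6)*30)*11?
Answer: -13200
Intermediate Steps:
((-46 + 6)*30)*11 = -40*30*11 = -1200*11 = -13200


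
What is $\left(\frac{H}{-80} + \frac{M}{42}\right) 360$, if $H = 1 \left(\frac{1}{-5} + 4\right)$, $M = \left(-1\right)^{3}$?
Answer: $- \frac{1797}{70} \approx -25.671$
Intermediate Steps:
$M = -1$
$H = \frac{19}{5}$ ($H = 1 \left(- \frac{1}{5} + 4\right) = 1 \cdot \frac{19}{5} = \frac{19}{5} \approx 3.8$)
$\left(\frac{H}{-80} + \frac{M}{42}\right) 360 = \left(\frac{19}{5 \left(-80\right)} - \frac{1}{42}\right) 360 = \left(\frac{19}{5} \left(- \frac{1}{80}\right) - \frac{1}{42}\right) 360 = \left(- \frac{19}{400} - \frac{1}{42}\right) 360 = \left(- \frac{599}{8400}\right) 360 = - \frac{1797}{70}$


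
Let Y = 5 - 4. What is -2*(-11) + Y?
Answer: 23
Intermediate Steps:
Y = 1
-2*(-11) + Y = -2*(-11) + 1 = 22 + 1 = 23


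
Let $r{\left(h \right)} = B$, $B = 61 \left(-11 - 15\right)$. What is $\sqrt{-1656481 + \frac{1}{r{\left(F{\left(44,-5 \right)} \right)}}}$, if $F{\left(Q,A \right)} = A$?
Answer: $\frac{9 i \sqrt{51440810902}}{1586} \approx 1287.0 i$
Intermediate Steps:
$B = -1586$ ($B = 61 \left(-11 - 15\right) = 61 \left(-26\right) = -1586$)
$r{\left(h \right)} = -1586$
$\sqrt{-1656481 + \frac{1}{r{\left(F{\left(44,-5 \right)} \right)}}} = \sqrt{-1656481 + \frac{1}{-1586}} = \sqrt{-1656481 - \frac{1}{1586}} = \sqrt{- \frac{2627178867}{1586}} = \frac{9 i \sqrt{51440810902}}{1586}$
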